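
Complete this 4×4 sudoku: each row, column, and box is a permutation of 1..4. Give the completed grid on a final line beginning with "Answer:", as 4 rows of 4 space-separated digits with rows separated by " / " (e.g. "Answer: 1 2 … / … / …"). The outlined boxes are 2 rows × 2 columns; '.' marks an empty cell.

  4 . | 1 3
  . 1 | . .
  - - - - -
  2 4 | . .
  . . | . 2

Step 1. [r4c2∈{3}] nothing but 3 survives at r4c2, so r4c2=3.
Step 2. [r4c3∈{4}] r4c3 is down to just 4 ⇒ r4c3=4.
Step 3. [r2c3∈{2}] nothing but 2 survives at r2c3. So r2c3=2.
Step 4. [r2c1∈{3}] only 3 remains possible at r2c1, so r2c1=3.
Step 5. [r4c1∈{1}] only 1 remains possible at r4c1 ⇒ r4c1=1.
Step 6. [r1c2∈{2}] r1c2 has the single candidate 2. So r1c2=2.
Step 7. [r3c4∈{1}] r3c4's peers cover all but 1. So r3c4=1.
Step 8. [r2c4∈{4}] only 4 remains possible at r2c4 ⇒ r2c4=4.
Step 9. [r3c3∈{3}] nothing but 3 survives at r3c3, so r3c3=3.

Answer: 4 2 1 3 / 3 1 2 4 / 2 4 3 1 / 1 3 4 2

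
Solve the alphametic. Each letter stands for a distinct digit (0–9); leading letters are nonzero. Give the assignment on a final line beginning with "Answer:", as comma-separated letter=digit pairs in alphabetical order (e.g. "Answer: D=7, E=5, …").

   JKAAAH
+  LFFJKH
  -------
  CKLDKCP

Step 1. [C] C is the leading digit of a 7-digit sum of two 6-digit numbers; the final carry is exactly 1. So C=1.
Step 2. [col 1: H + H ≡ P (mod 10)] no forcing yet in column 1 (carry-in 0); H=7 is free and consistent — try it ⇒ H=7.
Step 3. [col 1: H + H ≡ P (mod 10)] in column 1 we have H+H≡P with carry-in 0; given H=7 and digits 1,7 already taken and all letters distinct, that pins P to 4 ⇒ P=4.
Step 4. [col 2: A + K ≡ C (mod 10)] no forcing yet in column 2 (carry-in 1); A=8 is free and consistent — try it, so A=8.
Step 5. [col 2: A + K ≡ C (mod 10)] from column 2 (A=8, C=1, carry-in 1, digits 1,4,7,8 already taken and all letters distinct): K must equal 2. So K=2.
Step 6. [col 3: A + J ≡ K (mod 10)] column 3: given A=8, K=2, carry-in 1, and digits 1,2,4,7,8 already taken and all letters distinct, A+J≡K (mod 10) forces J=3 ⇒ J=3.
Step 7. [col 4: A + F ≡ D (mod 10)] column 4 (A + F ≡ D (mod 10), carry-in 1) doesn't pin D yet; pick D=5 and continue, so D=5.
Step 8. [col 4: A + F ≡ D (mod 10)] from column 4 (A=8, D=5, carry-in 1, digits 1,2,3,4,5,7,8 already taken and all letters distinct): F must equal 6, so F=6.
Step 9. [col 5: K + F ≡ L (mod 10)] from column 5 (K=2, F=6, carry-in 1, digits 1,2,3,4,5,6,7,8 already taken and all letters distinct): L must equal 9. So L=9.

Answer: A=8, C=1, D=5, F=6, H=7, J=3, K=2, L=9, P=4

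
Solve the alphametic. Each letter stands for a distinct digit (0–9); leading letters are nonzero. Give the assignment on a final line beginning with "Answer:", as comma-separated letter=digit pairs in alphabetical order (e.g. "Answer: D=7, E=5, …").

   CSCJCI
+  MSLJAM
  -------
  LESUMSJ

Step 1. [L] adding two 6-digit numbers gives at most 6+1 digits, and here it does — L is that final carry and must be 1, so L=1.
Step 2. [col 1: I + M ≡ J (mod 10)] J=4 is one option consistent with column 1 (I + M ≡ J (mod 10), carry-in 0) — take it. So J=4.
Step 3. [col 1: I + M ≡ J (mod 10)] column 1 (I + M ≡ J (mod 10), carry-in 0) doesn't pin I yet; pick I=5 and continue ⇒ I=5.
Step 4. [col 1: I + M ≡ J (mod 10)] column 1: given I=5, J=4, carry-in 0, and digits 1,4,5 already taken and all letters distinct, I+M≡J (mod 10) forces M=9, so M=9.
Step 5. [col 2: C + A ≡ S (mod 10)] no forcing yet in column 2 (carry-in 1); C=7 is free and consistent — try it. So C=7.
Step 6. [col 2: C + A ≡ S (mod 10)] column 2 (C + A ≡ S (mod 10), carry-in 1) doesn't pin A yet; pick A=2 and continue, so A=2.
Step 7. [col 2: C + A ≡ S (mod 10)] in column 2 we have C+A≡S with carry-in 1; given C=7, A=2 and digits 1,2,4,5,7,9 already taken and all letters distinct, that pins S to 0. So S=0.
Step 8. [col 4: C + L ≡ U (mod 10)] in column 4 we have C+L≡U with carry-in 0; given C=7, L=1 and digits 0,1,2,4,5,7,9 already taken and all letters distinct, that pins U to 8, so U=8.
Step 9. [col 6: C + M ≡ E (mod 10)] column 6: given C=7, M=9, carry-in 0, and digits 0,1,2,4,5,7,8,9 already taken and all letters distinct, C+M≡E (mod 10) forces E=6. So E=6.

Answer: A=2, C=7, E=6, I=5, J=4, L=1, M=9, S=0, U=8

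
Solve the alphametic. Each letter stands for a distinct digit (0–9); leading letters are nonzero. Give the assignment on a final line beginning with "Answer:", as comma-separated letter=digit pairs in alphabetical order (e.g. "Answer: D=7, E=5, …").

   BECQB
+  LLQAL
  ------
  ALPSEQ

Step 1. [A] the sum has 6 digits but both addends have 5; that extra leading digit A is the final carry, namely 1, so A=1.
Step 2. [col 1: B + L ≡ Q (mod 10)] column 1 (B + L ≡ Q (mod 10), carry-in 0) doesn't pin B yet; pick B=9 and continue. So B=9.
Step 3. [col 1: B + L ≡ Q (mod 10)] no forcing yet in column 1 (carry-in 0); Q=5 is free and consistent — try it ⇒ Q=5.
Step 4. [col 1: B + L ≡ Q (mod 10)] from column 1 (B=9, Q=5, carry-in 0, digits 1,5,9 already taken and all letters distinct): L must equal 6. So L=6.
Step 5. [col 2: Q + A ≡ E (mod 10)] in column 2 we have Q+A≡E with carry-in 1; given Q=5, A=1 and digits 1,5,6,9 already taken and all letters distinct, that pins E to 7, so E=7.
Step 6. [col 3: C + Q ≡ S (mod 10)] several values work for S in column 3 (C + Q ≡ S (mod 10), carry-in 0); try S=3, so S=3.
Step 7. [col 3: C + Q ≡ S (mod 10)] in column 3 we have C+Q≡S with carry-in 0; given Q=5, S=3 and digits 1,3,5,6,7,9 already taken and all letters distinct, that pins C to 8 ⇒ C=8.
Step 8. [col 4: E + L ≡ P (mod 10)] column 4: given E=7, L=6, carry-in 1, and digits 1,3,5,6,7,8,9 already taken and all letters distinct, E+L≡P (mod 10) forces P=4. So P=4.

Answer: A=1, B=9, C=8, E=7, L=6, P=4, Q=5, S=3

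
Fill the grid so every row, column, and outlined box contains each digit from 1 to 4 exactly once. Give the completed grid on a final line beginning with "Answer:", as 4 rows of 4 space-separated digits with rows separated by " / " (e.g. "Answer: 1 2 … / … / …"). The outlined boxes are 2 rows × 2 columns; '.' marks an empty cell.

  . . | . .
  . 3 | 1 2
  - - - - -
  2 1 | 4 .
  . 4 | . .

Step 1. [r3c4∈{3}] only 3 remains possible at r3c4 ⇒ r3c4=3.
Step 2. [r2c1∈{4}] r2c1's peers cover all but 4 ⇒ r2c1=4.
Step 3. [r4c4∈{1}] only 1 remains possible at r4c4. So r4c4=1.
Step 4. [r1c2∈{2}] nothing but 2 survives at r1c2. So r1c2=2.
Step 5. [r1c4∈{4}] r1c4 is down to just 4 ⇒ r1c4=4.
Step 6. [r4c3∈{2}] r4c3 has the single candidate 2, so r4c3=2.
Step 7. [r1c3∈{3}] nothing but 3 survives at r1c3 ⇒ r1c3=3.
Step 8. [r1c1∈{1}] r1c1 is down to just 1 ⇒ r1c1=1.
Step 9. [r4c1∈{3}] only 3 remains possible at r4c1. So r4c1=3.

Answer: 1 2 3 4 / 4 3 1 2 / 2 1 4 3 / 3 4 2 1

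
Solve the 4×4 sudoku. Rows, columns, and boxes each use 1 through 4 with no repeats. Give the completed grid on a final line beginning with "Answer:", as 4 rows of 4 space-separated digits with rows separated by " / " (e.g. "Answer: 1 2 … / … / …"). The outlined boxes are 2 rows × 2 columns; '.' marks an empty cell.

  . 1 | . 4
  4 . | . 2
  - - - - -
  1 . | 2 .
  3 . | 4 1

Step 1. [r2c3∈{1,3}] across row 2, 1 lands solely at r2c3 ⇒ r2c3=1.
Step 2. [r2c2∈{3}] r2c2 has the single candidate 3, so r2c2=3.
Step 3. [r1c3∈{3}] only 3 remains possible at r1c3, so r1c3=3.
Step 4. [r3c4∈{3}] nothing but 3 survives at r3c4. So r3c4=3.
Step 5. [r4c2∈{2}] nothing but 2 survives at r4c2. So r4c2=2.
Step 6. [r3c2∈{4}] r3c2 has the single candidate 4, so r3c2=4.
Step 7. [r1c1∈{2}] r1c1 has the single candidate 2, so r1c1=2.

Answer: 2 1 3 4 / 4 3 1 2 / 1 4 2 3 / 3 2 4 1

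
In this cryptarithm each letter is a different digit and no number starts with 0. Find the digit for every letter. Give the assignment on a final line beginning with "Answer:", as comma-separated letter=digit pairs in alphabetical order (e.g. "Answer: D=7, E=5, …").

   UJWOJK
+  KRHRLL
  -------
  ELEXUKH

Step 1. [col 1: K + L ≡ H (mod 10)] several values work for L in column 1 (K + L ≡ H (mod 10), carry-in 0); try L=5. So L=5.
Step 2. [E] adding two 6-digit numbers gives at most 6+1 digits, and here it does — E is that final carry and must be 1 ⇒ E=1.
Step 3. [col 1: K + L ≡ H (mod 10)] several values work for H in column 1 (K + L ≡ H (mod 10), carry-in 0); try H=3 ⇒ H=3.
Step 4. [col 1: K + L ≡ H (mod 10)] column 1 reads K+L+carry(0)=H with L=5, H=3; with digits 1,3,5 already taken and all letters distinct, the only value for K is 8 ⇒ K=8.
Step 5. [col 2: J + L ≡ K (mod 10)] from column 2 (L=5, K=8, carry-in 1, digits 1,3,5,8 already taken and all letters distinct): J must equal 2, so J=2.
Step 6. [col 3: O + R ≡ U (mod 10)] O=7 is one option consistent with column 3 (O + R ≡ U (mod 10), carry-in 0) — take it. So O=7.
Step 7. [col 3: O + R ≡ U (mod 10)] in column 3 we have O+R≡U with carry-in 0; given O=7 and digits 1,2,3,5,7,8 already taken and all letters distinct, that pins U to 6. So U=6.
Step 8. [col 3: O + R ≡ U (mod 10)] column 3 reads O+R+carry(0)=U with O=7, U=6; with digits 1,2,3,5,6,7,8 already taken and all letters distinct, the only value for R is 9, so R=9.
Step 9. [col 4: W + H ≡ X (mod 10)] from column 4 (H=3, carry-in 1, digits 1,2,3,5,6,7,8,9 already taken and all letters distinct): W must equal 0. So W=0.
Step 10. [col 4: W + H ≡ X (mod 10)] from column 4 (W=0, H=3, carry-in 1, digits 0,1,2,3,5,6,7,8,9 already taken and all letters distinct): X must equal 4, so X=4.

Answer: E=1, H=3, J=2, K=8, L=5, O=7, R=9, U=6, W=0, X=4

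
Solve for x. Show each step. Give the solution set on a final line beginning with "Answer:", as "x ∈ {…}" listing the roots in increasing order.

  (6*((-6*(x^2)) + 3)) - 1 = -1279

Step 1. [(6*((-6*(x^2)) + 3)) - 1 = -1279] peel the -1: add 1 from each side ⇒ sub: 6*((-6*(x^2)) + 3) = -1278.
Step 2. [6*((-6*(x^2)) + 3) = -1278] LHS = 6·(…); ÷6 both sides. So div: (-6*(x^2)) + 3 = -213.
Step 3. [(-6*(x^2)) + 3 = -213] 3 comes off first (subtract 3). So sub: -6*(x^2) = -216.
Step 4. [-6*(x^2) = -216] leading coefficient -6: divide by -6 ⇒ div: x^2 = 36.
Step 5. [x^2 = 36] 36 ≥ 0, LHS is (·)² — take ±√, so sqrt: x = 6 or -6.

Answer: x ∈ {-6, 6}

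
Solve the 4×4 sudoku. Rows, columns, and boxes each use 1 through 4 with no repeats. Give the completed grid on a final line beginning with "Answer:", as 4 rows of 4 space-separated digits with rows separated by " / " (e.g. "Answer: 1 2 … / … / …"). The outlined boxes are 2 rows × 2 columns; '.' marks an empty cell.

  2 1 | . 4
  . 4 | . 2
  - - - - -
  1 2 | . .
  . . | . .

Step 1. [r3c4∈{3}] only 3 remains possible at r3c4 ⇒ r3c4=3.
Step 2. [r2c1∈{3}] nothing but 3 survives at r2c1, so r2c1=3.
Step 3. [r4c3∈{1,2,4}] row 4 places 2 nowhere but r4c3, so r4c3=2.
Step 4. [r1c3∈{3}] only 3 remains possible at r1c3 ⇒ r1c3=3.
Step 5. [r4c2∈{3}] r4c2 is down to just 3. So r4c2=3.
Step 6. [r4c1∈{4}] r4c1 has the single candidate 4. So r4c1=4.
Step 7. [r2c3∈{1}] r2c3 has the single candidate 1, so r2c3=1.
Step 8. [r3c3∈{4}] r3c3's peers cover all but 4, so r3c3=4.
Step 9. [r4c4∈{1}] r4c4's peers cover all but 1. So r4c4=1.

Answer: 2 1 3 4 / 3 4 1 2 / 1 2 4 3 / 4 3 2 1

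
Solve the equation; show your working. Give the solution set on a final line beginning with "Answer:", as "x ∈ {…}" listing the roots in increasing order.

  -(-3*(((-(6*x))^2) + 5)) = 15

Step 1. [-(-3*(((-(6*x))^2) + 5)) = 15] LHS negated; negate both sides, so neg: -3*(((-(6*x))^2) + 5) = -15.
Step 2. [-3*(((-(6*x))^2) + 5) = -15] LHS = -3·(…); ÷-3 both sides ⇒ div: ((-(6*x))^2) + 5 = 5.
Step 3. [((-(6*x))^2) + 5 = 5] +5 is outermost — subtract 5 both sides, so sub: (-(6*x))^2 = 0.
Step 4. [(-(6*x))^2 = 0] 0 ≥ 0, LHS is (·)² — take ±√ ⇒ sqrt: -(6*x) = 0.
Step 5. [-(6*x) = 0] flip signs both sides, so neg: 6*x = 0.
Step 6. [6*x = 0] divide by the outer 6 ⇒ div: x = 0.

Answer: x ∈ {0}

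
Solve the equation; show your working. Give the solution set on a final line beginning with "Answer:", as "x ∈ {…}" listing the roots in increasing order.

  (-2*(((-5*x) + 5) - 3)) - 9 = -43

Step 1. [(-2*(((-5*x) + 5) - 3)) - 9 = -43] peel the -9: add 9 from each side ⇒ sub: -2*(((-5*x) + 5) - 3) = -34.
Step 2. [-2*(((-5*x) + 5) - 3) = -34] -2 out front; divide by -2, so div: ((-5*x) + 5) - 3 = 17.
Step 3. [((-5*x) + 5) - 3 = 17] 3 comes off first (add 3), so sub: (-5*x) + 5 = 20.
Step 4. [(-5*x) + 5 = 20] -5 | LHS and -5 | 20: pull -5 out ⇒ factor: x - 1 = -4.
Step 5. [x - 1 = -4] add 1: x sits inside (… - 1) ⇒ sub: x = -3.

Answer: x ∈ {-3}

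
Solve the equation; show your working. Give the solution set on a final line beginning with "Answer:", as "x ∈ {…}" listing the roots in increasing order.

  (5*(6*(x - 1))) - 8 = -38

Step 1. [(5*(6*(x - 1))) - 8 = -38] 8 comes off first (add 8), so sub: 5*(6*(x - 1)) = -30.
Step 2. [5*(6*(x - 1)) = -30] 5 out front; divide by 5, so div: 6*(x - 1) = -6.
Step 3. [6*(x - 1) = -6] 6·(inner) — divide through by 6 ⇒ div: x - 1 = -1.
Step 4. [x - 1 = -1] the outer -1 inverts by adding 1, so sub: x = 0.

Answer: x ∈ {0}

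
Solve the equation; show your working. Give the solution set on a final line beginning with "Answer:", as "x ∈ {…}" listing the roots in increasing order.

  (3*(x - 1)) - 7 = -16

Step 1. [(3*(x - 1)) - 7 = -16] the outer -7 inverts by adding 7, so sub: 3*(x - 1) = -9.
Step 2. [3*(x - 1) = -9] divide by the outer 3 ⇒ div: x - 1 = -3.
Step 3. [x - 1 = -3] -1 is outermost — add 1 both sides ⇒ sub: x = -2.

Answer: x ∈ {-2}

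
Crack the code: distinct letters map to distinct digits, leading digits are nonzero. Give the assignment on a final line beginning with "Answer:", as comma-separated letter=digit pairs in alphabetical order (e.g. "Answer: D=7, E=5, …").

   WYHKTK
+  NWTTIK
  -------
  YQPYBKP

Step 1. [col 1: K + K ≡ P (mod 10)] column 1 (K + K ≡ P (mod 10), carry-in 0) doesn't pin K yet; pick K=9 and continue ⇒ K=9.
Step 2. [Y] adding two 6-digit numbers gives at most 6+1 digits, and here it does — Y is that final carry and must be 1 ⇒ Y=1.
Step 3. [col 1: K + K ≡ P (mod 10)] column 1 reads K+K+carry(0)=P with K=9; with digits 1,9 already taken and all letters distinct, the only value for P is 8, so P=8.
Step 4. [col 2: T + I ≡ K (mod 10)] I=5 is one option consistent with column 2 (T + I ≡ K (mod 10), carry-in 1) — take it ⇒ I=5.
Step 5. [col 2: T + I ≡ K (mod 10)] from column 2 (I=5, K=9, carry-in 1, digits 1,5,8,9 already taken and all letters distinct): T must equal 3 ⇒ T=3.
Step 6. [col 3: K + T ≡ B (mod 10)] from column 3 (K=9, T=3, carry-in 0, digits 1,3,5,8,9 already taken and all letters distinct): B must equal 2, so B=2.
Step 7. [col 4: H + T ≡ Y (mod 10)] column 4: given T=3, Y=1, carry-in 1, and digits 1,2,3,5,8,9 already taken and all letters distinct, H+T≡Y (mod 10) forces H=7. So H=7.
Step 8. [col 5: Y + W ≡ P (mod 10)] in column 5 we have Y+W≡P with carry-in 1; given Y=1, P=8 and digits 1,2,3,5,7,8,9 already taken and all letters distinct, that pins W to 6 ⇒ W=6.
Step 9. [col 6: W + N ≡ Q (mod 10)] from column 6 (W=6, carry-in 0, digits 1,2,3,5,6,7,8,9 already taken and all letters distinct): Q must equal 0 ⇒ Q=0.
Step 10. [col 6: W + N ≡ Q (mod 10)] column 6 reads W+N+carry(0)=Q with W=6, Q=0; with digits 0,1,2,3,5,6,7,8,9 already taken and all letters distinct, the only value for N is 4, so N=4.

Answer: B=2, H=7, I=5, K=9, N=4, P=8, Q=0, T=3, W=6, Y=1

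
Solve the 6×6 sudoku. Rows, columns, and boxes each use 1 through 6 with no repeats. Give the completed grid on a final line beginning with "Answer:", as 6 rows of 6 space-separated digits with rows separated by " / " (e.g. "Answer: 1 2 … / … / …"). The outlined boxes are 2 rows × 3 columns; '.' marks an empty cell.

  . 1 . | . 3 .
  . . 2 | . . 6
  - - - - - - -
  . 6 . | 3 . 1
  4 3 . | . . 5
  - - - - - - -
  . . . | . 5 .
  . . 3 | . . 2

Step 1. [r1c6∈{4}] nothing but 4 survives at r1c6 ⇒ r1c6=4.
Step 2. [r5c3∈{1,4,6}] r5c3 is the only open cell in col 3 admitting 4. So r5c3=4.
Step 3. [r6c4∈{1,4,6}] col 4 places 4 nowhere but r6c4 ⇒ r6c4=4.
Step 4. [r3c1∈{2,5}] box 3 places 2 nowhere but r3c1. So r3c1=2.
Step 5. [r6c2∈{5}] only 5 remains possible at r6c2, so r6c2=5.
Step 6. [r1c4∈{2,5}] r1c4 is the only open cell in row 1 admitting 2 ⇒ r1c4=2.
Step 7. [r2c4∈{1,5}] across col 4, 5 lands solely at r2c4 ⇒ r2c4=5.
Step 8. [r5c4∈{1,6}] col 4 places 1 nowhere but r5c4. So r5c4=1.
Step 9. [r5c1∈{6}] r5c1's peers cover all but 6. So r5c1=6.
Step 10. [r4c4∈{6}] r4c4 is down to just 6 ⇒ r4c4=6.
Step 11. [r1c1∈{5}] nothing but 5 survives at r1c1 ⇒ r1c1=5.
Step 12. [r4c3∈{1}] r4c3 has the single candidate 1 ⇒ r4c3=1.
Step 13. [r2c2∈{4}] only 4 remains possible at r2c2. So r2c2=4.
Step 14. [r1c3∈{6}] only 6 remains possible at r1c3, so r1c3=6.
Step 15. [r2c1∈{3}] r2c1 has the single candidate 3. So r2c1=3.
Step 16. [r6c1∈{1}] r6c1 is down to just 1, so r6c1=1.
Step 17. [r3c3∈{5}] r3c3 is down to just 5, so r3c3=5.
Step 18. [r3c5∈{4}] nothing but 4 survives at r3c5 ⇒ r3c5=4.
Step 19. [r4c5∈{2}] r4c5's peers cover all but 2, so r4c5=2.
Step 20. [r5c2∈{2}] only 2 remains possible at r5c2. So r5c2=2.
Step 21. [r5c6∈{3}] r5c6's peers cover all but 3. So r5c6=3.
Step 22. [r2c5∈{1}] r2c5's peers cover all but 1, so r2c5=1.
Step 23. [r6c5∈{6}] only 6 remains possible at r6c5, so r6c5=6.

Answer: 5 1 6 2 3 4 / 3 4 2 5 1 6 / 2 6 5 3 4 1 / 4 3 1 6 2 5 / 6 2 4 1 5 3 / 1 5 3 4 6 2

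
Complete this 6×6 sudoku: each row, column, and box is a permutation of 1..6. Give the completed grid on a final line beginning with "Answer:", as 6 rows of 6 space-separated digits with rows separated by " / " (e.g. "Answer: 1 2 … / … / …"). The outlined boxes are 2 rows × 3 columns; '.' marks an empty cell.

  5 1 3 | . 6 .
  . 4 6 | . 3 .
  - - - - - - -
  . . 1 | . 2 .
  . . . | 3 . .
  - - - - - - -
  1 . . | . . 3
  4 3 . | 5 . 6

Step 1. [r4c5∈{1,4,5}] col 5 places 5 nowhere but r4c5 ⇒ r4c5=5.
Step 2. [r5c4∈{2,4}] box 6 places 2 nowhere but r5c4, so r5c4=2.
Step 3. [r4c2∈{2,6}] 2 has one home in col 2: r4c2 ⇒ r4c2=2.
Step 4. [r3c4∈{4,6}] r3c4 is the only open cell in col 4 admitting 6. So r3c4=6.
Step 5. [r3c6∈{4}] r3c6 is down to just 4. So r3c6=4.
Step 6. [r2c6∈{1,2,5}] r2c6 is the only open cell in row 2 admitting 5 ⇒ r2c6=5.
Step 7. [r5c2∈{5,6}] in row 5, 6 fits only at r5c2 ⇒ r5c2=6.
Step 8. [r1c4∈{4}] only 4 remains possible at r1c4. So r1c4=4.
Step 9. [r6c3∈{2}] r6c3's peers cover all but 2. So r6c3=2.
Step 10. [r4c3∈{4}] r4c3 has the single candidate 4. So r4c3=4.
Step 11. [r2c1∈{2}] only 2 remains possible at r2c1. So r2c1=2.
Step 12. [r4c6∈{1}] r4c6 is down to just 1. So r4c6=1.
Step 13. [r3c1∈{3}] r3c1 is down to just 3. So r3c1=3.
Step 14. [r5c3∈{5}] only 5 remains possible at r5c3. So r5c3=5.
Step 15. [r4c1∈{6}] nothing but 6 survives at r4c1, so r4c1=6.
Step 16. [r1c6∈{2}] r1c6's peers cover all but 2. So r1c6=2.
Step 17. [r5c5∈{4}] only 4 remains possible at r5c5. So r5c5=4.
Step 18. [r2c4∈{1}] r2c4's peers cover all but 1. So r2c4=1.
Step 19. [r6c5∈{1}] r6c5 is down to just 1. So r6c5=1.
Step 20. [r3c2∈{5}] only 5 remains possible at r3c2, so r3c2=5.

Answer: 5 1 3 4 6 2 / 2 4 6 1 3 5 / 3 5 1 6 2 4 / 6 2 4 3 5 1 / 1 6 5 2 4 3 / 4 3 2 5 1 6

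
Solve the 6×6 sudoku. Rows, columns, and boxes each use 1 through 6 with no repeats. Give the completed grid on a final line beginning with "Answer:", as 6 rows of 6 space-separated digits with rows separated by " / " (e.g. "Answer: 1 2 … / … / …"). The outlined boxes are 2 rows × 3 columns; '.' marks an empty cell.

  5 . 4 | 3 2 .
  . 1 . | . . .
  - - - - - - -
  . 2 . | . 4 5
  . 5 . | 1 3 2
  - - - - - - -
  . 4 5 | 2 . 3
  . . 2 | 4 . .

Step 1. [r1c2∈{6}] r1c2 has the single candidate 6. So r1c2=6.
Step 2. [r4c3∈{6}] only 6 remains possible at r4c3. So r4c3=6.
Step 3. [r6c5∈{1,5,6}] in row 6, 5 fits only at r6c5. So r6c5=5.
Step 4. [r5c5∈{1,6}] r5c5 is the only open cell in col 5 admitting 1 ⇒ r5c5=1.
Step 5. [r6c1∈{1,3,6}] across row 6, 1 lands solely at r6c1 ⇒ r6c1=1.
Step 6. [r2c5∈{6}] r2c5's peers cover all but 6, so r2c5=6.
Step 7. [r3c1∈{3}] only 3 remains possible at r3c1. So r3c1=3.
Step 8. [r2c3∈{3}] nothing but 3 survives at r2c3, so r2c3=3.
Step 9. [r1c6∈{1}] only 1 remains possible at r1c6. So r1c6=1.
Step 10. [r2c1∈{2}] only 2 remains possible at r2c1, so r2c1=2.
Step 11. [r6c2∈{3}] r6c2 has the single candidate 3. So r6c2=3.
Step 12. [r4c1∈{4}] r4c1 is down to just 4 ⇒ r4c1=4.
Step 13. [r5c1∈{6}] r5c1's peers cover all but 6, so r5c1=6.
Step 14. [r2c4∈{5}] only 5 remains possible at r2c4. So r2c4=5.
Step 15. [r3c3∈{1}] only 1 remains possible at r3c3, so r3c3=1.
Step 16. [r2c6∈{4}] r2c6 has the single candidate 4 ⇒ r2c6=4.
Step 17. [r3c4∈{6}] only 6 remains possible at r3c4. So r3c4=6.
Step 18. [r6c6∈{6}] only 6 remains possible at r6c6 ⇒ r6c6=6.

Answer: 5 6 4 3 2 1 / 2 1 3 5 6 4 / 3 2 1 6 4 5 / 4 5 6 1 3 2 / 6 4 5 2 1 3 / 1 3 2 4 5 6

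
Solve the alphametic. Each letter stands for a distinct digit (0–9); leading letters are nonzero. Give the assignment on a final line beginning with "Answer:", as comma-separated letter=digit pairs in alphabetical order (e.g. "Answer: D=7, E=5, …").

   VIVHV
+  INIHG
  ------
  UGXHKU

Step 1. [col 1: V + G ≡ U (mod 10)] U=1 is one option consistent with column 1 (V + G ≡ U (mod 10), carry-in 0) — take it ⇒ U=1.
Step 2. [col 1: V + G ≡ U (mod 10)] G=5 is one option consistent with column 1 (V + G ≡ U (mod 10), carry-in 0) — take it. So G=5.
Step 3. [col 1: V + G ≡ U (mod 10)] from column 1 (G=5, U=1, carry-in 0, digits 1,5 already taken and all letters distinct): V must equal 6 ⇒ V=6.
Step 4. [col 2: H + H ≡ K (mod 10)] several values work for K in column 2 (H + H ≡ K (mod 10), carry-in 1); try K=9, so K=9.
Step 5. [col 2: H + H ≡ K (mod 10)] in column 2 we have H+H≡K with carry-in 1; given K=9 and digits 1,5,6,9 already taken and all letters distinct, that pins H to 4, so H=4.
Step 6. [col 3: V + I ≡ H (mod 10)] column 3 reads V+I+carry(0)=H with V=6, H=4; with digits 1,4,5,6,9 already taken and all letters distinct, the only value for I is 8, so I=8.
Step 7. [col 4: I + N ≡ X (mod 10)] column 4: given I=8, carry-in 1, and digits 1,4,5,6,8,9 already taken and all letters distinct, I+N≡X (mod 10) forces X=2, so X=2.
Step 8. [col 4: I + N ≡ X (mod 10)] column 4 reads I+N+carry(1)=X with I=8, X=2; with digits 1,2,4,5,6,8,9 already taken and all letters distinct, the only value for N is 3 ⇒ N=3.

Answer: G=5, H=4, I=8, K=9, N=3, U=1, V=6, X=2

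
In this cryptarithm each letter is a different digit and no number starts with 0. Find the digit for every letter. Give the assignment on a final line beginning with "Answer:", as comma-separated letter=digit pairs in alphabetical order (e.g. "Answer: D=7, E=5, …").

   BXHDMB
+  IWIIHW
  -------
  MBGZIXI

Step 1. [col 1: B + W ≡ I (mod 10)] no forcing yet in column 1 (carry-in 0); W=4 is free and consistent — try it. So W=4.
Step 2. [col 1: B + W ≡ I (mod 10)] several values work for B in column 1 (B + W ≡ I (mod 10), carry-in 0); try B=5. So B=5.
Step 3. [M] M is the leading digit of a 7-digit sum of two 6-digit numbers; the final carry is exactly 1. So M=1.
Step 4. [col 1: B + W ≡ I (mod 10)] column 1 reads B+W+carry(0)=I with B=5, W=4; with digits 1,4,5 already taken and all letters distinct, the only value for I is 9. So I=9.
Step 5. [col 2: M + H ≡ X (mod 10)] column 2 (M + H ≡ X (mod 10), carry-in 0) doesn't pin X yet; pick X=8 and continue, so X=8.
Step 6. [col 2: M + H ≡ X (mod 10)] column 2 reads M+H+carry(0)=X with M=1, X=8; with digits 1,4,5,8,9 already taken and all letters distinct, the only value for H is 7. So H=7.
Step 7. [col 3: D + I ≡ I (mod 10)] in column 3 we have D+I≡I with carry-in 0; given I=9 and digits 1,4,5,7,8,9 already taken and all letters distinct, that pins D to 0 ⇒ D=0.
Step 8. [col 4: H + I ≡ Z (mod 10)] column 4: given H=7, I=9, carry-in 0, and digits 0,1,4,5,7,8,9 already taken and all letters distinct, H+I≡Z (mod 10) forces Z=6. So Z=6.
Step 9. [col 5: X + W ≡ G (mod 10)] from column 5 (X=8, W=4, carry-in 1, digits 0,1,4,5,6,7,8,9 already taken and all letters distinct): G must equal 3, so G=3.

Answer: B=5, D=0, G=3, H=7, I=9, M=1, W=4, X=8, Z=6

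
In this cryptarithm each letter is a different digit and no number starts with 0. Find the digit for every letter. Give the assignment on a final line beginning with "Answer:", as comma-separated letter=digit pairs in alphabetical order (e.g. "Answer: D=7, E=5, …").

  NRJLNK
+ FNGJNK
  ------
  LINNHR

Step 1. [col 1: K + K ≡ R (mod 10)] several values work for R in column 1 (K + K ≡ R (mod 10), carry-in 0); try R=8. So R=8.
Step 2. [col 1: K + K ≡ R (mod 10)] K=9 is one option consistent with column 1 (K + K ≡ R (mod 10), carry-in 0) — take it. So K=9.
Step 3. [col 2: N + N ≡ H (mod 10)] column 2 (N + N ≡ H (mod 10), carry-in 1) doesn't pin N yet; pick N=1 and continue. So N=1.
Step 4. [col 2: N + N ≡ H (mod 10)] column 2: given N=1, carry-in 1, and digits 1,8,9 already taken and all letters distinct, N+N≡H (mod 10) forces H=3, so H=3.
Step 5. [col 3: L + J ≡ N (mod 10)] several values work for J in column 3 (L + J ≡ N (mod 10), carry-in 0); try J=4 ⇒ J=4.
Step 6. [col 3: L + J ≡ N (mod 10)] column 3 reads L+J+carry(0)=N with J=4, N=1; with digits 1,3,4,8,9 already taken and all letters distinct, the only value for L is 7. So L=7.
Step 7. [col 4: J + G ≡ N (mod 10)] column 4 reads J+G+carry(1)=N with J=4, N=1; with digits 1,3,4,7,8,9 already taken and all letters distinct, the only value for G is 6 ⇒ G=6.
Step 8. [col 5: R + N ≡ I (mod 10)] in column 5 we have R+N≡I with carry-in 1; given R=8, N=1 and digits 1,3,4,6,7,8,9 already taken and all letters distinct, that pins I to 0. So I=0.
Step 9. [col 6: N + F ≡ L (mod 10)] column 6: given N=1, L=7, carry-in 1, and digits 0,1,3,4,6,7,8,9 already taken and all letters distinct, N+F≡L (mod 10) forces F=5, so F=5.

Answer: F=5, G=6, H=3, I=0, J=4, K=9, L=7, N=1, R=8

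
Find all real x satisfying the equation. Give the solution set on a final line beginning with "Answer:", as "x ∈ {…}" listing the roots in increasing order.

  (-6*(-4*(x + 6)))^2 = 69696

Step 1. [(-6*(-4*(x + 6)))^2 = 69696] LHS squared, RHS 69696 ≥ 0: apply √ (±) ⇒ sqrt: -6*(-4*(x + 6)) = 264 or -264.
Step 2. [-6*(-4*(x + 6)) = 264 or -264] -6 out front; divide by -6. So div: -4*(x + 6) = -44 or 44.
Step 3. [-4*(x + 6) = -44 or 44] leading coefficient -4: divide by -4. So div: x + 6 = 11 or -11.
Step 4. [x + 6 = 11 or -11] peel the +6: subtract 6 from each side ⇒ sub: x = 5 or -17.

Answer: x ∈ {-17, 5}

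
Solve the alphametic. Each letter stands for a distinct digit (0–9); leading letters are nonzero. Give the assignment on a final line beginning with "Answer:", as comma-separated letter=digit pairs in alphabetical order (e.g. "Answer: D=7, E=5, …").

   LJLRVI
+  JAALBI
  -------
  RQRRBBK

Step 1. [col 1: I + I ≡ K (mod 10)] column 1 (I + I ≡ K (mod 10), carry-in 0) doesn't pin I yet; pick I=2 and continue. So I=2.
Step 2. [R] the sum has 7 digits but both addends have 6; that extra leading digit R is the final carry, namely 1, so R=1.
Step 3. [col 1: I + I ≡ K (mod 10)] column 1: given I=2, carry-in 0, and digits 1,2 already taken and all letters distinct, I+I≡K (mod 10) forces K=4. So K=4.
Step 4. [col 2: V + B ≡ B (mod 10)] from column 2 (nothing yet, carry-in 0, digits 1,2,4 already taken and all letters distinct): V must equal 0 ⇒ V=0.
Step 5. [col 2: V + B ≡ B (mod 10)] B=9 is one option consistent with column 2 (V + B ≡ B (mod 10), carry-in 0) — take it, so B=9.
Step 6. [col 3: R + L ≡ B (mod 10)] from column 3 (R=1, B=9, carry-in 0, digits 0,1,2,4,9 already taken and all letters distinct): L must equal 8. So L=8.
Step 7. [col 4: L + A ≡ R (mod 10)] from column 4 (L=8, R=1, carry-in 0, digits 0,1,2,4,8,9 already taken and all letters distinct): A must equal 3, so A=3.
Step 8. [col 5: J + A ≡ R (mod 10)] from column 5 (A=3, R=1, carry-in 1, digits 0,1,2,3,4,8,9 already taken and all letters distinct): J must equal 7 ⇒ J=7.
Step 9. [col 6: L + J ≡ Q (mod 10)] from column 6 (L=8, J=7, carry-in 1, digits 0,1,2,3,4,7,8,9 already taken and all letters distinct): Q must equal 6 ⇒ Q=6.

Answer: A=3, B=9, I=2, J=7, K=4, L=8, Q=6, R=1, V=0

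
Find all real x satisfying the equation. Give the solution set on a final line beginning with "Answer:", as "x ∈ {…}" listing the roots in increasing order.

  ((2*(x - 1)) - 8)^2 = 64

Step 1. [((2*(x - 1)) - 8)^2 = 64] √ both sides: 64 ≥ 0 gives two branches, so sqrt: (2*(x - 1)) - 8 = 8 or -8.
Step 2. [(2*(x - 1)) - 8 = 8 or -8] 2 divides every term; factor it out. So factor: (x - 1) - 4 = 4 or -4.
Step 3. [(x - 1) - 4 = 4 or -4] 4 comes off first (add 4), so sub: x - 1 = 8 or 0.
Step 4. [x - 1 = 8 or 0] 1 comes off first (add 1), so sub: x = 9 or 1.

Answer: x ∈ {1, 9}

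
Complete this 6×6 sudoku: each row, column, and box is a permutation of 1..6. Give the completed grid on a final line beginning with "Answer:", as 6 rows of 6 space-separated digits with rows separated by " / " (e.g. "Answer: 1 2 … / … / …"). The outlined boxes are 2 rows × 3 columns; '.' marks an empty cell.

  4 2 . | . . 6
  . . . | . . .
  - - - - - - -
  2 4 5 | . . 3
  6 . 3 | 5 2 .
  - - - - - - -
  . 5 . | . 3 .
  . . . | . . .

Step 1. [r1c3∈{1}] r1c3 is down to just 1. So r1c3=1.
Step 2. [r4c6∈{1,4}] 4 has one home in row 4: r4c6 ⇒ r4c6=4.
Step 3. [r5c1∈{1}] r5c1's peers cover all but 1 ⇒ r5c1=1.
Step 4. [r5c6∈{2}] nothing but 2 survives at r5c6, so r5c6=2.
Step 5. [r2c3∈{6}] r2c3's peers cover all but 6. So r2c3=6.
Step 6. [r5c4∈{4,6}] across row 5, 6 lands solely at r5c4 ⇒ r5c4=6.
Step 7. [r2c4∈{1,2,3,4}] 2 has one home in row 2: r2c4, so r2c4=2.
Step 8. [r2c1∈{3,5}] r2c1 is the only open cell in col 1 admitting 5 ⇒ r2c1=5.
Step 9. [r6c4∈{1,4}] col 4 places 4 nowhere but r6c4, so r6c4=4.
Step 10. [r2c6∈{1}] r2c6's peers cover all but 1, so r2c6=1.
Step 11. [r6c5∈{1,5}] across row 6, 1 lands solely at r6c5, so r6c5=1.
Step 12. [r2c2∈{3}] nothing but 3 survives at r2c2, so r2c2=3.
Step 13. [r3c4∈{1}] r3c4's peers cover all but 1. So r3c4=1.
Step 14. [r6c3∈{2}] r6c3 has the single candidate 2. So r6c3=2.
Step 15. [r5c3∈{4}] r5c3 is down to just 4 ⇒ r5c3=4.
Step 16. [r2c5∈{4}] r2c5 has the single candidate 4, so r2c5=4.
Step 17. [r6c6∈{5}] r6c6's peers cover all but 5. So r6c6=5.
Step 18. [r4c2∈{1}] only 1 remains possible at r4c2 ⇒ r4c2=1.
Step 19. [r1c5∈{5}] only 5 remains possible at r1c5, so r1c5=5.
Step 20. [r6c2∈{6}] nothing but 6 survives at r6c2, so r6c2=6.
Step 21. [r6c1∈{3}] nothing but 3 survives at r6c1 ⇒ r6c1=3.
Step 22. [r3c5∈{6}] r3c5's peers cover all but 6 ⇒ r3c5=6.
Step 23. [r1c4∈{3}] nothing but 3 survives at r1c4 ⇒ r1c4=3.

Answer: 4 2 1 3 5 6 / 5 3 6 2 4 1 / 2 4 5 1 6 3 / 6 1 3 5 2 4 / 1 5 4 6 3 2 / 3 6 2 4 1 5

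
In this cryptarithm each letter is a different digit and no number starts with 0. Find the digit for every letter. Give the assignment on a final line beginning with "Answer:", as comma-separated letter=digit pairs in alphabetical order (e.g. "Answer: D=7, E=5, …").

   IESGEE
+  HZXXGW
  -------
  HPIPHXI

Step 1. [col 1: E + W ≡ I (mod 10)] no forcing yet in column 1 (carry-in 0); I=9 is free and consistent — try it ⇒ I=9.
Step 2. [col 1: E + W ≡ I (mod 10)] several values work for W in column 1 (E + W ≡ I (mod 10), carry-in 0); try W=6. So W=6.
Step 3. [col 1: E + W ≡ I (mod 10)] from column 1 (W=6, I=9, carry-in 0, digits 6,9 already taken and all letters distinct): E must equal 3 ⇒ E=3.
Step 4. [col 2: E + G ≡ X (mod 10)] G=4 is one option consistent with column 2 (E + G ≡ X (mod 10), carry-in 0) — take it ⇒ G=4.
Step 5. [col 2: E + G ≡ X (mod 10)] from column 2 (E=3, G=4, carry-in 0, digits 3,4,6,9 already taken and all letters distinct): X must equal 7. So X=7.
Step 6. [col 3: G + X ≡ H (mod 10)] from column 3 (G=4, X=7, carry-in 0, digits 3,4,6,7,9 already taken and all letters distinct): H must equal 1. So H=1.
Step 7. [col 4: S + X ≡ P (mod 10)] several values work for P in column 4 (S + X ≡ P (mod 10), carry-in 1); try P=0, so P=0.
Step 8. [col 4: S + X ≡ P (mod 10)] column 4 reads S+X+carry(1)=P with X=7, P=0; with digits 0,1,3,4,6,7,9 already taken and all letters distinct, the only value for S is 2, so S=2.
Step 9. [col 5: E + Z ≡ I (mod 10)] column 5 reads E+Z+carry(1)=I with E=3, I=9; with digits 0,1,2,3,4,6,7,9 already taken and all letters distinct, the only value for Z is 5 ⇒ Z=5.

Answer: E=3, G=4, H=1, I=9, P=0, S=2, W=6, X=7, Z=5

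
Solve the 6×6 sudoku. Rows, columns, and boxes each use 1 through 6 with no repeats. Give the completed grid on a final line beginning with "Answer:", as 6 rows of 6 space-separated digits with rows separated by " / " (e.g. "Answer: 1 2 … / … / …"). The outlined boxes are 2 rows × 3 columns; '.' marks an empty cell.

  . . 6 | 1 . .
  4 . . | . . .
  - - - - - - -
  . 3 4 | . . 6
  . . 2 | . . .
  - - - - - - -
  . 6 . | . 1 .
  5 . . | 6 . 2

Step 1. [r2c3∈{1,3,5}] 5 has one home in col 3: r2c3. So r2c3=5.
Step 2. [r2c6∈{3}] only 3 remains possible at r2c6, so r2c6=3.
Step 3. [r4c6∈{1,4,5}] r4c6 is the only open cell in col 6 admitting 1. So r4c6=1.
Step 4. [r2c4∈{2}] r2c4's peers cover all but 2, so r2c4=2.
Step 5. [r3c4∈{5}] r3c4's peers cover all but 5, so r3c4=5.
Step 6. [r5c3∈{3}] r5c3's peers cover all but 3 ⇒ r5c3=3.
Step 7. [r5c4∈{4}] only 4 remains possible at r5c4 ⇒ r5c4=4.
Step 8. [r1c5∈{4,5}] col 5 places 5 nowhere but r1c5, so r1c5=5.
Step 9. [r6c3∈{1}] nothing but 1 survives at r6c3, so r6c3=1.
Step 10. [r4c5∈{3,4}] across row 4, 4 lands solely at r4c5, so r4c5=4.
Step 11. [r1c1∈{2,3}] across row 1, 3 lands solely at r1c1. So r1c1=3.
Step 12. [r4c2∈{5}] nothing but 5 survives at r4c2 ⇒ r4c2=5.
Step 13. [r1c6∈{4}] only 4 remains possible at r1c6 ⇒ r1c6=4.
Step 14. [r4c4∈{3}] nothing but 3 survives at r4c4. So r4c4=3.
Step 15. [r3c1∈{1}] r3c1 is down to just 1 ⇒ r3c1=1.
Step 16. [r4c1∈{6}] only 6 remains possible at r4c1, so r4c1=6.
Step 17. [r5c6∈{5}] r5c6's peers cover all but 5, so r5c6=5.
Step 18. [r2c2∈{1}] nothing but 1 survives at r2c2 ⇒ r2c2=1.
Step 19. [r3c5∈{2}] r3c5 has the single candidate 2. So r3c5=2.
Step 20. [r6c2∈{4}] r6c2's peers cover all but 4 ⇒ r6c2=4.
Step 21. [r1c2∈{2}] nothing but 2 survives at r1c2. So r1c2=2.
Step 22. [r6c5∈{3}] r6c5 has the single candidate 3, so r6c5=3.
Step 23. [r5c1∈{2}] only 2 remains possible at r5c1, so r5c1=2.
Step 24. [r2c5∈{6}] nothing but 6 survives at r2c5, so r2c5=6.

Answer: 3 2 6 1 5 4 / 4 1 5 2 6 3 / 1 3 4 5 2 6 / 6 5 2 3 4 1 / 2 6 3 4 1 5 / 5 4 1 6 3 2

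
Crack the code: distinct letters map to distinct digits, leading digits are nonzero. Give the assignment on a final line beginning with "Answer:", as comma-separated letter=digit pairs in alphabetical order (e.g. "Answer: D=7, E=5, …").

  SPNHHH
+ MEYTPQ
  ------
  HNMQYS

Step 1. [col 1: H + Q ≡ S (mod 10)] no forcing yet in column 1 (carry-in 0); H=5 is free and consistent — try it. So H=5.
Step 2. [col 1: H + Q ≡ S (mod 10)] Q=7 is one option consistent with column 1 (H + Q ≡ S (mod 10), carry-in 0) — take it ⇒ Q=7.
Step 3. [col 1: H + Q ≡ S (mod 10)] from column 1 (H=5, Q=7, carry-in 0, digits 5,7 already taken and all letters distinct): S must equal 2. So S=2.
Step 4. [col 2: H + P ≡ Y (mod 10)] P=8 is one option consistent with column 2 (H + P ≡ Y (mod 10), carry-in 1) — take it ⇒ P=8.
Step 5. [col 2: H + P ≡ Y (mod 10)] column 2 reads H+P+carry(1)=Y with H=5, P=8; with digits 2,5,7,8 already taken and all letters distinct, the only value for Y is 4, so Y=4.
Step 6. [col 3: H + T ≡ Q (mod 10)] column 3 reads H+T+carry(1)=Q with H=5, Q=7; with digits 2,4,5,7,8 already taken and all letters distinct, the only value for T is 1, so T=1.
Step 7. [col 4: N + Y ≡ M (mod 10)] several values work for M in column 4 (N + Y ≡ M (mod 10), carry-in 0); try M=3. So M=3.
Step 8. [col 4: N + Y ≡ M (mod 10)] column 4: given Y=4, M=3, carry-in 0, and digits 1,2,3,4,5,7,8 already taken and all letters distinct, N+Y≡M (mod 10) forces N=9, so N=9.
Step 9. [col 5: P + E ≡ N (mod 10)] column 5: given P=8, N=9, carry-in 1, and digits 1,2,3,4,5,7,8,9 already taken and all letters distinct, P+E≡N (mod 10) forces E=0 ⇒ E=0.

Answer: E=0, H=5, M=3, N=9, P=8, Q=7, S=2, T=1, Y=4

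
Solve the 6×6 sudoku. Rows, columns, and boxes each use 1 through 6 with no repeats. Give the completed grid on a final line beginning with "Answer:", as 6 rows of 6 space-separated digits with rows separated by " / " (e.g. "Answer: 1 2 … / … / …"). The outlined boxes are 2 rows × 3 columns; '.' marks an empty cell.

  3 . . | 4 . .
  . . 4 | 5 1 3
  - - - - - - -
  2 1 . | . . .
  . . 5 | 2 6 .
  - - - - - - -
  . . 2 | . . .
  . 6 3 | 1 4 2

Step 1. [r4c1∈{4}] r4c1 has the single candidate 4, so r4c1=4.
Step 2. [r1c2∈{2,5}] 5 has one home in row 1: r1c2. So r1c2=5.
Step 3. [r5c4∈{3,6}] across col 4, 6 lands solely at r5c4 ⇒ r5c4=6.
Step 4. [r5c6∈{5}] r5c6 is down to just 5. So r5c6=5.
Step 5. [r1c6∈{6}] only 6 remains possible at r1c6. So r1c6=6.
Step 6. [r3c4∈{3}] r3c4 is down to just 3, so r3c4=3.
Step 7. [r6c1∈{5}] only 5 remains possible at r6c1. So r6c1=5.
Step 8. [r4c2∈{3}] r4c2 is down to just 3 ⇒ r4c2=3.
Step 9. [r1c3∈{1}] nothing but 1 survives at r1c3 ⇒ r1c3=1.
Step 10. [r2c2∈{2}] r2c2 has the single candidate 2, so r2c2=2.
Step 11. [r5c5∈{3}] r5c5 has the single candidate 3 ⇒ r5c5=3.
Step 12. [r4c6∈{1}] nothing but 1 survives at r4c6. So r4c6=1.
Step 13. [r5c2∈{4}] only 4 remains possible at r5c2. So r5c2=4.
Step 14. [r3c3∈{6}] r3c3 has the single candidate 6. So r3c3=6.
Step 15. [r3c6∈{4}] r3c6 is down to just 4, so r3c6=4.
Step 16. [r1c5∈{2}] r1c5's peers cover all but 2 ⇒ r1c5=2.
Step 17. [r5c1∈{1}] r5c1 has the single candidate 1, so r5c1=1.
Step 18. [r2c1∈{6}] nothing but 6 survives at r2c1. So r2c1=6.
Step 19. [r3c5∈{5}] r3c5 has the single candidate 5 ⇒ r3c5=5.

Answer: 3 5 1 4 2 6 / 6 2 4 5 1 3 / 2 1 6 3 5 4 / 4 3 5 2 6 1 / 1 4 2 6 3 5 / 5 6 3 1 4 2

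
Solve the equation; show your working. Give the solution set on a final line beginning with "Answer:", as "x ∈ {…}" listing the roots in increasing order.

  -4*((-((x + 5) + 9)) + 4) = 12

Step 1. [-4*((-((x + 5) + 9)) + 4) = 12] -4 out front; divide by -4, so div: (-((x + 5) + 9)) + 4 = -3.
Step 2. [(-((x + 5) + 9)) + 4 = -3] subtract 4: x sits inside (… + 4), so sub: -((x + 5) + 9) = -7.
Step 3. [-((x + 5) + 9) = -7] flip signs both sides ⇒ neg: (x + 5) + 9 = 7.
Step 4. [(x + 5) + 9 = 7] the outer +9 inverts by subtracting 9, so sub: x + 5 = -2.
Step 5. [x + 5 = -2] subtract 5: x sits inside (… + 5). So sub: x = -7.

Answer: x ∈ {-7}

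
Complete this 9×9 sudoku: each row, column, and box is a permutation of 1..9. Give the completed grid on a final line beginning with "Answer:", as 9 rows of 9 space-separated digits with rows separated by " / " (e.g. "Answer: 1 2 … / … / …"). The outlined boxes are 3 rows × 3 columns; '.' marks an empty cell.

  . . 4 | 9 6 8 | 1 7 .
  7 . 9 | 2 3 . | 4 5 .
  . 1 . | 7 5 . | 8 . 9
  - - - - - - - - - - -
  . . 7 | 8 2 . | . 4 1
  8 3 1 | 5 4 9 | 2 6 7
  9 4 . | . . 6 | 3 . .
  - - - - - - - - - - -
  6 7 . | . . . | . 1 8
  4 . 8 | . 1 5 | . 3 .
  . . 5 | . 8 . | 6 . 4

Step 1. [r3c8∈{2}] nothing but 2 survives at r3c8, so r3c8=2.
Step 2. [r9c4∈{3}] r9c4 has the single candidate 3. So r9c4=3.
Step 3. [r9c8∈{9}] r9c8 has the single candidate 9, so r9c8=9.
Step 4. [r9c2∈{2}] r9c2 is down to just 2 ⇒ r9c2=2.
Step 5. [r4c1∈{5}] r4c1 has the single candidate 5. So r4c1=5.
Step 6. [r3c3∈{3,6}] row 3 places 6 nowhere but r3c3. So r3c3=6.
Step 7. [r3c6∈{4}] r3c6's peers cover all but 4. So r3c6=4.
Step 8. [r1c9∈{3}] r1c9's peers cover all but 3. So r1c9=3.
Step 9. [r1c2∈{5}] only 5 remains possible at r1c2, so r1c2=5.
Step 10. [r6c9∈{5}] r6c9 has the single candidate 5. So r6c9=5.
Step 11. [r4c6∈{3}] r4c6 has the single candidate 3. So r4c6=3.
Step 12. [r9c6∈{7}] nothing but 7 survives at r9c6, so r9c6=7.
Step 13. [r9c1∈{1}] nothing but 1 survives at r9c1. So r9c1=1.
Step 14. [r2c2∈{8}] r2c2's peers cover all but 8, so r2c2=8.
Step 15. [r6c3∈{2}] only 2 remains possible at r6c3. So r6c3=2.
Step 16. [r2c9∈{6}] r2c9 is down to just 6, so r2c9=6.
Step 17. [r6c8∈{8}] r6c8 has the single candidate 8, so r6c8=8.
Step 18. [r8c2∈{9}] only 9 remains possible at r8c2 ⇒ r8c2=9.
Step 19. [r3c1∈{3}] r3c1's peers cover all but 3 ⇒ r3c1=3.
Step 20. [r7c3∈{3}] r7c3's peers cover all but 3, so r7c3=3.
Step 21. [r8c9∈{2}] r8c9's peers cover all but 2 ⇒ r8c9=2.
Step 22. [r6c5∈{7}] only 7 remains possible at r6c5. So r6c5=7.
Step 23. [r8c7∈{7}] r8c7's peers cover all but 7, so r8c7=7.
Step 24. [r6c4∈{1}] only 1 remains possible at r6c4, so r6c4=1.
Step 25. [r1c1∈{2}] only 2 remains possible at r1c1, so r1c1=2.
Step 26. [r7c6∈{2}] r7c6's peers cover all but 2. So r7c6=2.
Step 27. [r7c7∈{5}] r7c7 has the single candidate 5. So r7c7=5.
Step 28. [r7c5∈{9}] r7c5 is down to just 9, so r7c5=9.
Step 29. [r4c2∈{6}] r4c2 has the single candidate 6, so r4c2=6.
Step 30. [r8c4∈{6}] nothing but 6 survives at r8c4 ⇒ r8c4=6.
Step 31. [r2c6∈{1}] r2c6's peers cover all but 1 ⇒ r2c6=1.
Step 32. [r7c4∈{4}] r7c4 has the single candidate 4. So r7c4=4.
Step 33. [r4c7∈{9}] only 9 remains possible at r4c7. So r4c7=9.

Answer: 2 5 4 9 6 8 1 7 3 / 7 8 9 2 3 1 4 5 6 / 3 1 6 7 5 4 8 2 9 / 5 6 7 8 2 3 9 4 1 / 8 3 1 5 4 9 2 6 7 / 9 4 2 1 7 6 3 8 5 / 6 7 3 4 9 2 5 1 8 / 4 9 8 6 1 5 7 3 2 / 1 2 5 3 8 7 6 9 4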